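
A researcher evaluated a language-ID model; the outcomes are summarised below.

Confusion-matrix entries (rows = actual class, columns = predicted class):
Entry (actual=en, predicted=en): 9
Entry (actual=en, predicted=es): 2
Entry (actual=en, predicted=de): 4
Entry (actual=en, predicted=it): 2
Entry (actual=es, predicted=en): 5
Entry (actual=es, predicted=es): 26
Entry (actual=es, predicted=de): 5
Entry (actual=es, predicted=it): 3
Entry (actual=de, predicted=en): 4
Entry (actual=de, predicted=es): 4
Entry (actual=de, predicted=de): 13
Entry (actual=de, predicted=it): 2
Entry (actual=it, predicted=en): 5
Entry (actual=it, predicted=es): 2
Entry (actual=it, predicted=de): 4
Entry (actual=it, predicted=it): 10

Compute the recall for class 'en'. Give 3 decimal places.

0.529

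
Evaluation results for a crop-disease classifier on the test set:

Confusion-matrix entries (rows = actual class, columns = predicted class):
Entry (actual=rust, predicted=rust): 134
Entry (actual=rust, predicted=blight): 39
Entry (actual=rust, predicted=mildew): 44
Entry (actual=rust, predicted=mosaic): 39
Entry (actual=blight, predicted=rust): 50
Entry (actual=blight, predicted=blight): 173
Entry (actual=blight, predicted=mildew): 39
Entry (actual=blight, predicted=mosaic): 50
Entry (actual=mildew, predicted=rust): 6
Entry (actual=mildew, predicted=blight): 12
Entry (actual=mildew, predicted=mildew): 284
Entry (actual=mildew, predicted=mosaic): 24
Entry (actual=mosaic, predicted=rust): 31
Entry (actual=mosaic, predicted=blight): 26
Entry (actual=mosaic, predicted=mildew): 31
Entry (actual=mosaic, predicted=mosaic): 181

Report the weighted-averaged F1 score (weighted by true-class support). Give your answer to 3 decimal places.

0.657

Per-class F1 score (2·TP/(2·TP+FP+FN)):
  rust: TP=134, FP=50+6+31=87, FN=39+44+39=122 → 268/477 = 0.5618
  blight: TP=173, FP=39+12+26=77, FN=50+39+50=139 → 346/562 = 0.6157
  mildew: TP=284, FP=44+39+31=114, FN=6+12+24=42 → 568/724 = 0.7845
  mosaic: TP=181, FP=39+50+24=113, FN=31+26+31=88 → 362/563 = 0.6430
Weighted-F1 score = Σ (supportᵢ/N)·F1 scoreᵢ with N=1163: (256/1163)·0.5618 + (312/1163)·0.6157 + (326/1163)·0.7845 + (269/1163)·0.6430 = 0.657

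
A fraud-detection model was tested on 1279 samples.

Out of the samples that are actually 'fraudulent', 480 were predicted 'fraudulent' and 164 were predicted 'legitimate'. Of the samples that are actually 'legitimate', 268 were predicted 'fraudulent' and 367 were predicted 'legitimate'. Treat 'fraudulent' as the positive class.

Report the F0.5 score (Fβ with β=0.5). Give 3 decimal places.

0.660

Fβ = (1+β²)·TP / ((1+β²)·TP + β²·FN + FP), with β²=1/4
= 1.25·480 / (1.25·480 + 0.25·164 + 268) = 0.660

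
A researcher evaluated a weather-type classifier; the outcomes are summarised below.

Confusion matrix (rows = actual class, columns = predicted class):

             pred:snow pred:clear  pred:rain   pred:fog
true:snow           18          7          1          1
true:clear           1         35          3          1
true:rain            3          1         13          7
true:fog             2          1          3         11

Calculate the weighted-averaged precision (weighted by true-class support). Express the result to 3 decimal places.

Per-class precision (TP/(TP+FP)):
  snow: TP=18, FP=1+3+2=6 → 18/24 = 0.7500
  clear: TP=35, FP=7+1+1=9 → 35/44 = 0.7955
  rain: TP=13, FP=1+3+3=7 → 13/20 = 0.6500
  fog: TP=11, FP=1+1+7=9 → 11/20 = 0.5500
Weighted-precision = Σ (supportᵢ/N)·precisionᵢ with N=108: (27/108)·0.7500 + (40/108)·0.7955 + (24/108)·0.6500 + (17/108)·0.5500 = 0.713

0.713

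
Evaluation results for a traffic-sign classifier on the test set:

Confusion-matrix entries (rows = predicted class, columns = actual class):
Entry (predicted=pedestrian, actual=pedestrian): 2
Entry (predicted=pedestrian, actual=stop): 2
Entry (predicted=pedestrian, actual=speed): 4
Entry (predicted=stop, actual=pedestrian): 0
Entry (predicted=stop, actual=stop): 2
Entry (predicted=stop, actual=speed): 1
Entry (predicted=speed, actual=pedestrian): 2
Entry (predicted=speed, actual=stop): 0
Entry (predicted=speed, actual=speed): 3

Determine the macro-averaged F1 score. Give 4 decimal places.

0.4554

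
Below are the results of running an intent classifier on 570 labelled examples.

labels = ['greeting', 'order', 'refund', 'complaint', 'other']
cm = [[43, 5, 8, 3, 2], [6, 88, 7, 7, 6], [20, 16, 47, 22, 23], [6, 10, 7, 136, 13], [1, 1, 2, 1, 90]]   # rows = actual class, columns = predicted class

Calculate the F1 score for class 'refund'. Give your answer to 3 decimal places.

0.472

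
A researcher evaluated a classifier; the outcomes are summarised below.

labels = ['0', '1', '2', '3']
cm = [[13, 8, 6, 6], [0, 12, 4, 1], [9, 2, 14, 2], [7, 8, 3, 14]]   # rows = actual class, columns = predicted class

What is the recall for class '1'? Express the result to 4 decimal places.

0.7059

recall = TP/(TP+FN).
1: TP=12, FN=0+4+1=5 → 12/17 = 0.70588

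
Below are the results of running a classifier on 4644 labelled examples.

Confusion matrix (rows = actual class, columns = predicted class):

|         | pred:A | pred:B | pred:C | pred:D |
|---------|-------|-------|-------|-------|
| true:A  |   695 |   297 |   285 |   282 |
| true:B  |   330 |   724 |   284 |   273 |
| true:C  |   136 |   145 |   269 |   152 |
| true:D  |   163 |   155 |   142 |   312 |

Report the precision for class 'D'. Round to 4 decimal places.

0.3062

precision = TP/(TP+FP).
D: TP=312, FP=282+273+152=707 → 312/1019 = 0.30618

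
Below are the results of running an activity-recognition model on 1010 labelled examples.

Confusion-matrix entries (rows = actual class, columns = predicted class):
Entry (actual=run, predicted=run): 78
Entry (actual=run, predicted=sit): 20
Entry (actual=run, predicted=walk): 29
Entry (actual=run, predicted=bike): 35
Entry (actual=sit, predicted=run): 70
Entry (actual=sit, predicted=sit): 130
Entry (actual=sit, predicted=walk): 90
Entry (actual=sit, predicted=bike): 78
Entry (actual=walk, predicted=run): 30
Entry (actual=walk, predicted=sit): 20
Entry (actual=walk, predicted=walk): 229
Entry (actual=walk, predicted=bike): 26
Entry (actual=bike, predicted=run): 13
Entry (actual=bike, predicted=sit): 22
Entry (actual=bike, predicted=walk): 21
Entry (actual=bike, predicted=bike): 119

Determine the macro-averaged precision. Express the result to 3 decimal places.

0.542

Per-class precision (TP/(TP+FP)):
  run: TP=78, FP=70+30+13=113 → 78/191 = 0.4084
  sit: TP=130, FP=20+20+22=62 → 130/192 = 0.6771
  walk: TP=229, FP=29+90+21=140 → 229/369 = 0.6206
  bike: TP=119, FP=35+78+26=139 → 119/258 = 0.4612
Macro-precision = mean = (0.4084 + 0.6771 + 0.6206 + 0.4612) / 4 = 0.542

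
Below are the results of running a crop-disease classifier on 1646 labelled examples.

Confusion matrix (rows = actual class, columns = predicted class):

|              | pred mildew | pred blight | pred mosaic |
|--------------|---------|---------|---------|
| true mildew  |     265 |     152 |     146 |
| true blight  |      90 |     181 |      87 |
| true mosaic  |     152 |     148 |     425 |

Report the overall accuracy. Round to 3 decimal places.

Accuracy = trace / total = (265+181+425=871) / 1646 = 871/1646 = 0.529

0.529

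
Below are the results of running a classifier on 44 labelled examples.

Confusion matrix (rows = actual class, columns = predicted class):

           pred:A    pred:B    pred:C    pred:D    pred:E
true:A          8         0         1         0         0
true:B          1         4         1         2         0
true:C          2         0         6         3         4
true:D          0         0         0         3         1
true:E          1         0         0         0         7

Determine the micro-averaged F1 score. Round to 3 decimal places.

Micro-averaging pools counts across classes: ΣTP=28, ΣFP=16, ΣFN=16.
Micro-F1 score = 2·TP/(2·TP+FP+FN) on pooled counts = 0.636 (equals overall accuracy in single-label multiclass).

0.636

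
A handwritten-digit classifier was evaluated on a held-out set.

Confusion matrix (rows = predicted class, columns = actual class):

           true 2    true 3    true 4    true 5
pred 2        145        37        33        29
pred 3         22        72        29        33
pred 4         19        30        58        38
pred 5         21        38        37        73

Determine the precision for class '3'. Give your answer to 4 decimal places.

0.4615

precision = TP/(TP+FP).
3: TP=72, FP=22+29+33=84 → 72/156 = 0.46154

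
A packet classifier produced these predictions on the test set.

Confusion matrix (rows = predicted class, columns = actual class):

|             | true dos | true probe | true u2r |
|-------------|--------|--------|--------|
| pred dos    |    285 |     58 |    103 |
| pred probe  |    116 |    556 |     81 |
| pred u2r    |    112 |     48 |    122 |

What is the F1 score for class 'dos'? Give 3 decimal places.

Treat 'dos' as positive and all other classes as negative.
F1 score = 2·TP/(2·TP+FP+FN).
dos: TP=285, FP=58+103=161, FN=116+112=228 → 570/959 = 0.5944

0.594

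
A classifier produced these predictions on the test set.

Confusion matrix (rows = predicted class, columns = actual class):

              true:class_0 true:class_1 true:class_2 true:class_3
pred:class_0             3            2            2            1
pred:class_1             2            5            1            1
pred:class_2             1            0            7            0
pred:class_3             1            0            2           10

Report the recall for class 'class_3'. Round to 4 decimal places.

Treat 'class_3' as positive and all other classes as negative.
recall = TP/(TP+FN).
class_3: TP=10, FN=1+1+0=2 → 10/12 = 0.83333

0.8333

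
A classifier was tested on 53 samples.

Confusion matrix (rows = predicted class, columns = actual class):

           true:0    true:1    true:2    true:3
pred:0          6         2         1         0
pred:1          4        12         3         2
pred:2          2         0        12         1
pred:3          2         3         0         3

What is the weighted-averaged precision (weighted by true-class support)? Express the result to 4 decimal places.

0.6434

Per-class precision (TP/(TP+FP)):
  0: TP=6, FP=2+1+0=3 → 6/9 = 0.66667
  1: TP=12, FP=4+3+2=9 → 12/21 = 0.57143
  2: TP=12, FP=2+0+1=3 → 12/15 = 0.80000
  3: TP=3, FP=2+3+0=5 → 3/8 = 0.37500
Weighted-precision = Σ (supportᵢ/N)·precisionᵢ with N=53: (14/53)·0.66667 + (17/53)·0.57143 + (16/53)·0.80000 + (6/53)·0.37500 = 0.6434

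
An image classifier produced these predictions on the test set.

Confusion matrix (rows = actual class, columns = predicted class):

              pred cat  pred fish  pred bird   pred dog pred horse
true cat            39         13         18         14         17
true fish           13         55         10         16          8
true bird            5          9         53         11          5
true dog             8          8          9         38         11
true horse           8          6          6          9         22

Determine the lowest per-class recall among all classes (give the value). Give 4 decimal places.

0.3861

Per-class recall (TP/(TP+FN)):
  cat: TP=39, FN=13+18+14+17=62 → 39/101 = 0.38614
  fish: TP=55, FN=13+10+16+8=47 → 55/102 = 0.53922
  bird: TP=53, FN=5+9+11+5=30 → 53/83 = 0.63855
  dog: TP=38, FN=8+8+9+11=36 → 38/74 = 0.51351
  horse: TP=22, FN=8+6+6+9=29 → 22/51 = 0.43137
Lowest is class 'cat' with recall = 0.3861.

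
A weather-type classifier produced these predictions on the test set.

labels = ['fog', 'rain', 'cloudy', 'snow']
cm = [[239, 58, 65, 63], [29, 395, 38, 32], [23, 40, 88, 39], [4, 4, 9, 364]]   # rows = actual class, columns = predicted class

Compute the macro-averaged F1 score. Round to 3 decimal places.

Per-class F1 score (2·TP/(2·TP+FP+FN)):
  fog: TP=239, FP=29+23+4=56, FN=58+65+63=186 → 478/720 = 0.6639
  rain: TP=395, FP=58+40+4=102, FN=29+38+32=99 → 790/991 = 0.7972
  cloudy: TP=88, FP=65+38+9=112, FN=23+40+39=102 → 176/390 = 0.4513
  snow: TP=364, FP=63+32+39=134, FN=4+4+9=17 → 728/879 = 0.8282
Macro-F1 score = mean = (0.6639 + 0.7972 + 0.4513 + 0.8282) / 4 = 0.685

0.685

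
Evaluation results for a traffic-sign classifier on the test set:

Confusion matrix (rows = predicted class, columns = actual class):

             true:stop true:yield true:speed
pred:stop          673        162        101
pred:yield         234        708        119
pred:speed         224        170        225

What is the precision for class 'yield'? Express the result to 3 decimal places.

0.667

Treat 'yield' as positive and all other classes as negative.
precision = TP/(TP+FP).
yield: TP=708, FP=234+119=353 → 708/1061 = 0.6673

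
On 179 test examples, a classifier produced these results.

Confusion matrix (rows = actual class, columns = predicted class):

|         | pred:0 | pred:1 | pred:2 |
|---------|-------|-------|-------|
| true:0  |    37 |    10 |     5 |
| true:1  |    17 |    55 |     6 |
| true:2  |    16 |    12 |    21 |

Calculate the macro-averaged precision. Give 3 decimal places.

Per-class precision (TP/(TP+FP)):
  0: TP=37, FP=17+16=33 → 37/70 = 0.5286
  1: TP=55, FP=10+12=22 → 55/77 = 0.7143
  2: TP=21, FP=5+6=11 → 21/32 = 0.6563
Macro-precision = mean = (0.5286 + 0.7143 + 0.6563) / 3 = 0.633

0.633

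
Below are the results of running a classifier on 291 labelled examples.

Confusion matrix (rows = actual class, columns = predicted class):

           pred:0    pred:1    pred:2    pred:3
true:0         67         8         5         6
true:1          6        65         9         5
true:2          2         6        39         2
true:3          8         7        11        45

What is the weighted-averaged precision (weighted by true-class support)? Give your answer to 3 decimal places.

0.751

Per-class precision (TP/(TP+FP)):
  0: TP=67, FP=6+2+8=16 → 67/83 = 0.8072
  1: TP=65, FP=8+6+7=21 → 65/86 = 0.7558
  2: TP=39, FP=5+9+11=25 → 39/64 = 0.6094
  3: TP=45, FP=6+5+2=13 → 45/58 = 0.7759
Weighted-precision = Σ (supportᵢ/N)·precisionᵢ with N=291: (86/291)·0.8072 + (85/291)·0.7558 + (49/291)·0.6094 + (71/291)·0.7759 = 0.751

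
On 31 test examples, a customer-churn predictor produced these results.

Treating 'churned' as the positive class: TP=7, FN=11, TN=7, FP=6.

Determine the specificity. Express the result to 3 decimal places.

0.538

Specificity = TN/(TN+FP) = 7/(7+6) = 0.538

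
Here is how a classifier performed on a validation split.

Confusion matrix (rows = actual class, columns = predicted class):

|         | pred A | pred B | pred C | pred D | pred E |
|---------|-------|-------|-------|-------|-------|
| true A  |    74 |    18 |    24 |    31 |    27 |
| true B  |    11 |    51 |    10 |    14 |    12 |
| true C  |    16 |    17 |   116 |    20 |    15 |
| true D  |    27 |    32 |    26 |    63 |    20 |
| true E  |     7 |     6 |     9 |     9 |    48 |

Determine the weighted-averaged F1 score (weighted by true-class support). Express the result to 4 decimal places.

0.4996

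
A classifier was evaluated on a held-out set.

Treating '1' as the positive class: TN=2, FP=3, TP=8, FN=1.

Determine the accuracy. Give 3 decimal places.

Accuracy = (TP+TN)/N = (8+2)/14 = 0.714

0.714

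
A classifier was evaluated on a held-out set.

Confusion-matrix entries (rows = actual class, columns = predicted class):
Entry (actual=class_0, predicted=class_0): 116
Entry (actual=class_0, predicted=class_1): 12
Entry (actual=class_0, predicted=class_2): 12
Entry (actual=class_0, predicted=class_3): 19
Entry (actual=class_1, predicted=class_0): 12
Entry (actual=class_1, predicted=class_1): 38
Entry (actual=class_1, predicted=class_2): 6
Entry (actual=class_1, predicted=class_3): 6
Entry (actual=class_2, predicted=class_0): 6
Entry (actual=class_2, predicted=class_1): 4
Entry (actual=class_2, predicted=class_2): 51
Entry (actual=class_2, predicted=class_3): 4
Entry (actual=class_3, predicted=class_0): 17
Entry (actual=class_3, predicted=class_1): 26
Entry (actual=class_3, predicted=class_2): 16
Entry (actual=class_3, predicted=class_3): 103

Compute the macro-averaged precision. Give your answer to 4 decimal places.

0.6559

Per-class precision (TP/(TP+FP)):
  class_0: TP=116, FP=12+6+17=35 → 116/151 = 0.76821
  class_1: TP=38, FP=12+4+26=42 → 38/80 = 0.47500
  class_2: TP=51, FP=12+6+16=34 → 51/85 = 0.60000
  class_3: TP=103, FP=19+6+4=29 → 103/132 = 0.78030
Macro-precision = mean = (0.76821 + 0.47500 + 0.60000 + 0.78030) / 4 = 0.6559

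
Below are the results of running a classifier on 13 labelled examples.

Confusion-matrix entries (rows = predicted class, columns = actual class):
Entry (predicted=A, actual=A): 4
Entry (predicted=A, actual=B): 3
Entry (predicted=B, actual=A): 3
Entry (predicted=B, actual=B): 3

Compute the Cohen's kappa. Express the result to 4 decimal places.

Observed agreement pₒ = trace/N = 7/13 = 0.53846
Expected agreement pₑ = Σ (rowᵢ·colᵢ)/N² = (7·7 + 6·6)/13² = 0.50296
κ = (pₒ − pₑ)/(1 − pₑ) = (0.53846 − 0.50296)/(1 − 0.50296) = 0.0714

0.0714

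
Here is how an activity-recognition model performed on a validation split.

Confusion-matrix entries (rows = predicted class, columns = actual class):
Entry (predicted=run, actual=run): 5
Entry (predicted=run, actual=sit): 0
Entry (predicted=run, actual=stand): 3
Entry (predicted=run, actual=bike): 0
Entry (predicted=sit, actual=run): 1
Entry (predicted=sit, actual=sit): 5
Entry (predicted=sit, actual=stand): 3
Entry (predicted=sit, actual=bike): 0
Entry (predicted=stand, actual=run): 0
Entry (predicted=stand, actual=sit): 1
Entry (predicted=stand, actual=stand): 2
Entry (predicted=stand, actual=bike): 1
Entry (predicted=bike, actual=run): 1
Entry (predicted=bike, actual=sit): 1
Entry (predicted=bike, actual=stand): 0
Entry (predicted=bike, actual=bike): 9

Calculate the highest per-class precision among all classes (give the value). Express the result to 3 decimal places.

Per-class precision (TP/(TP+FP)):
  run: TP=5, FP=0+3+0=3 → 5/8 = 0.6250
  sit: TP=5, FP=1+3+0=4 → 5/9 = 0.5556
  stand: TP=2, FP=0+1+1=2 → 2/4 = 0.5000
  bike: TP=9, FP=1+1+0=2 → 9/11 = 0.8182
Highest is class 'bike' with precision = 0.818.

0.818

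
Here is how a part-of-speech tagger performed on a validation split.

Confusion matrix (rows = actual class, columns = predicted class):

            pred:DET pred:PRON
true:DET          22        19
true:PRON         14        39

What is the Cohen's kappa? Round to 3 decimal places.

0.276

Observed agreement pₒ = trace/N = 61/94 = 0.6489
Expected agreement pₑ = Σ (rowᵢ·colᵢ)/N² = (41·36 + 53·58)/94² = 0.5149
κ = (pₒ − pₑ)/(1 − pₑ) = (0.6489 − 0.5149)/(1 − 0.5149) = 0.276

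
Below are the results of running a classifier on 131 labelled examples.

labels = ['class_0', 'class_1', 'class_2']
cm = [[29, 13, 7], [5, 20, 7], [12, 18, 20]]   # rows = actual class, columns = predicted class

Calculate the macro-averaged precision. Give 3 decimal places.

Per-class precision (TP/(TP+FP)):
  class_0: TP=29, FP=5+12=17 → 29/46 = 0.6304
  class_1: TP=20, FP=13+18=31 → 20/51 = 0.3922
  class_2: TP=20, FP=7+7=14 → 20/34 = 0.5882
Macro-precision = mean = (0.6304 + 0.3922 + 0.5882) / 3 = 0.537

0.537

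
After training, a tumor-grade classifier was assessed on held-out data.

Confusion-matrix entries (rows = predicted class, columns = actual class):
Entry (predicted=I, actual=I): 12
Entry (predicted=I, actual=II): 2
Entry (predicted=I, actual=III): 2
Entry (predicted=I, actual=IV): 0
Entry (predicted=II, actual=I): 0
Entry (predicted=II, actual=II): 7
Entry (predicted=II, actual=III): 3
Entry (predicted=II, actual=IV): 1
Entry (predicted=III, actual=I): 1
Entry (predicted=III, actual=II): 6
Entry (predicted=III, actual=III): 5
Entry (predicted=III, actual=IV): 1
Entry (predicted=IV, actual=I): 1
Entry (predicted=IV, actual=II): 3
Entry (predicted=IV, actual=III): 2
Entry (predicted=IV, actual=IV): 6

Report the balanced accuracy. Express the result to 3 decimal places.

0.603

Balanced accuracy = mean of per-class recall.
  I: recall = 12/14 = 0.8571
  II: recall = 7/18 = 0.3889
  III: recall = 5/12 = 0.4167
  IV: recall = 6/8 = 0.7500
Mean = (0.8571 + 0.3889 + 0.4167 + 0.7500) / 4 = 0.603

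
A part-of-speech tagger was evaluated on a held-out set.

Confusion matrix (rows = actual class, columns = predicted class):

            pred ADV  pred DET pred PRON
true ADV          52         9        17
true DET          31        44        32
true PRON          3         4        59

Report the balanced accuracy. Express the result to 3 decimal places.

0.657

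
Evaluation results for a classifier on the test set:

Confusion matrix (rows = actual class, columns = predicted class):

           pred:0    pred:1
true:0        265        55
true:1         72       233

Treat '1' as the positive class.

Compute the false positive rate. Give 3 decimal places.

FPR = FP/(FP+TN) = 55/(55+265) = 0.172

0.172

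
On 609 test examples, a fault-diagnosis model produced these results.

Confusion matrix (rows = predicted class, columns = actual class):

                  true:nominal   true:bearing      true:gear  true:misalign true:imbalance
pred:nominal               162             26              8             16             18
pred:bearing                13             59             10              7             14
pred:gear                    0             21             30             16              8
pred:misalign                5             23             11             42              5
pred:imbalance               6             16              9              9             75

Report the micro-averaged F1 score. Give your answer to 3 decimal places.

Micro-averaging pools counts across classes: ΣTP=368, ΣFP=241, ΣFN=241.
Micro-F1 score = 2·TP/(2·TP+FP+FN) on pooled counts = 0.604 (equals overall accuracy in single-label multiclass).

0.604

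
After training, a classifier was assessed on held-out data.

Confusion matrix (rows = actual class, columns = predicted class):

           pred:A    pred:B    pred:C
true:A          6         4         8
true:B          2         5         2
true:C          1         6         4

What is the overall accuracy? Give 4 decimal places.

0.3947

Accuracy = trace / total = (6+5+4=15) / 38 = 15/38 = 0.3947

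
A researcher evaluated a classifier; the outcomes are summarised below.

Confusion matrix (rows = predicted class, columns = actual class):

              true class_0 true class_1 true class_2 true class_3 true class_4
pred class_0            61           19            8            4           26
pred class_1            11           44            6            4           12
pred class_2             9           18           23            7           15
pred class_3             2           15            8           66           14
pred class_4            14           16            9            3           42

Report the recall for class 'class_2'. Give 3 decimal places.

Take TP from the diagonal, FP from the rest of the 'class_2' prediction marginal, FN from the rest of the 'class_2' actual marginal.
recall = TP/(TP+FN).
class_2: TP=23, FN=8+6+8+9=31 → 23/54 = 0.4259

0.426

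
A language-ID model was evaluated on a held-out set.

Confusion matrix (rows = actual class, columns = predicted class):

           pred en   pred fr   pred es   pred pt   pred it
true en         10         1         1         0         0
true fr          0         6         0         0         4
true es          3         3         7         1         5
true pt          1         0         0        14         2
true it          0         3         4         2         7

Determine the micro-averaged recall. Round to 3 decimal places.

0.595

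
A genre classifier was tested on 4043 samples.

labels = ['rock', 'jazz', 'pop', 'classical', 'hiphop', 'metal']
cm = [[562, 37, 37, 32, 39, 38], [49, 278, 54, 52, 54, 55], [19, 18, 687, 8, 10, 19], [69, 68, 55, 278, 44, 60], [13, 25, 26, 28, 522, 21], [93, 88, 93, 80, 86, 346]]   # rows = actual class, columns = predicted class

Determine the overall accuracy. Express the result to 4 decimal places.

0.6611

Accuracy = trace / total = (562+278+687+278+522+346=2673) / 4043 = 2673/4043 = 0.6611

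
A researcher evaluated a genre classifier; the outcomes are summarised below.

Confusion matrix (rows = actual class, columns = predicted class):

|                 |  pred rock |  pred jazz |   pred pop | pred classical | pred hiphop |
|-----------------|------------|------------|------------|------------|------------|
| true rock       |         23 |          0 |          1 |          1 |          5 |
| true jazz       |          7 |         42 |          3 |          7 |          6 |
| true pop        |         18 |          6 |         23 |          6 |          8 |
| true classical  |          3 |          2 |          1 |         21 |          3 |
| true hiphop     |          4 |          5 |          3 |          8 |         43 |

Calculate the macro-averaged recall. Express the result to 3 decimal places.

0.634

Per-class recall (TP/(TP+FN)):
  rock: TP=23, FN=0+1+1+5=7 → 23/30 = 0.7667
  jazz: TP=42, FN=7+3+7+6=23 → 42/65 = 0.6462
  pop: TP=23, FN=18+6+6+8=38 → 23/61 = 0.3770
  classical: TP=21, FN=3+2+1+3=9 → 21/30 = 0.7000
  hiphop: TP=43, FN=4+5+3+8=20 → 43/63 = 0.6825
Macro-recall = mean = (0.7667 + 0.6462 + 0.3770 + 0.7000 + 0.6825) / 5 = 0.634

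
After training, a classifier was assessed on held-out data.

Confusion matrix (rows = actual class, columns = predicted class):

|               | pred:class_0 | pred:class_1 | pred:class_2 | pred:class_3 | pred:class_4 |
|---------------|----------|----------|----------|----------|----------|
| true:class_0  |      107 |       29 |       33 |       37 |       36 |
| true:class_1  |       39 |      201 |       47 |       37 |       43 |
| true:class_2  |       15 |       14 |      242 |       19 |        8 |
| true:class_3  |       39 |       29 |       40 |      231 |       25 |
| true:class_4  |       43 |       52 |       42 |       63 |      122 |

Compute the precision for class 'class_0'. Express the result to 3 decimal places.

precision = TP/(TP+FP).
class_0: TP=107, FP=39+15+39+43=136 → 107/243 = 0.4403

0.440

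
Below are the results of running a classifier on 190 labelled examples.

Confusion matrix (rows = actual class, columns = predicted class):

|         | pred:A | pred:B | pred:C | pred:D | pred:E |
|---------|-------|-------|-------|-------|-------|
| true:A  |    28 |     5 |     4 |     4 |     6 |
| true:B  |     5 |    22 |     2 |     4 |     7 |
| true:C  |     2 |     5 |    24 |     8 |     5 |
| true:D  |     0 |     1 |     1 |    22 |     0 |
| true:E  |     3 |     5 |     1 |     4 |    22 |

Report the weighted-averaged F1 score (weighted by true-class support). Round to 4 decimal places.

Per-class F1 score (2·TP/(2·TP+FP+FN)):
  A: TP=28, FP=5+2+0+3=10, FN=5+4+4+6=19 → 56/85 = 0.65882
  B: TP=22, FP=5+5+1+5=16, FN=5+2+4+7=18 → 44/78 = 0.56410
  C: TP=24, FP=4+2+1+1=8, FN=2+5+8+5=20 → 48/76 = 0.63158
  D: TP=22, FP=4+4+8+4=20, FN=0+1+1+0=2 → 44/66 = 0.66667
  E: TP=22, FP=6+7+5+0=18, FN=3+5+1+4=13 → 44/75 = 0.58667
Weighted-F1 score = Σ (supportᵢ/N)·F1 scoreᵢ with N=190: (47/190)·0.65882 + (40/190)·0.56410 + (44/190)·0.63158 + (24/190)·0.66667 + (35/190)·0.58667 = 0.6203

0.6203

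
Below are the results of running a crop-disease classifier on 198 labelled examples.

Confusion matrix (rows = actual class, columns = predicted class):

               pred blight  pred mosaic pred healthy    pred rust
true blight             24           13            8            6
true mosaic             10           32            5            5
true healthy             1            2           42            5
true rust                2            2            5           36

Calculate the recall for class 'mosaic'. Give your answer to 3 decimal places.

One-vs-rest for 'mosaic': TP = diagonal; FP = other classes predicted 'mosaic'; FN = 'mosaic' predicted as other.
recall = TP/(TP+FN).
mosaic: TP=32, FN=10+5+5=20 → 32/52 = 0.6154

0.615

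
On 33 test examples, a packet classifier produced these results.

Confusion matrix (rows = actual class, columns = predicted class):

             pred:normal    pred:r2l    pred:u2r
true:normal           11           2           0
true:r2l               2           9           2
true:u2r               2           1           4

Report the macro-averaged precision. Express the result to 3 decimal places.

0.717

Per-class precision (TP/(TP+FP)):
  normal: TP=11, FP=2+2=4 → 11/15 = 0.7333
  r2l: TP=9, FP=2+1=3 → 9/12 = 0.7500
  u2r: TP=4, FP=0+2=2 → 4/6 = 0.6667
Macro-precision = mean = (0.7333 + 0.7500 + 0.6667) / 3 = 0.717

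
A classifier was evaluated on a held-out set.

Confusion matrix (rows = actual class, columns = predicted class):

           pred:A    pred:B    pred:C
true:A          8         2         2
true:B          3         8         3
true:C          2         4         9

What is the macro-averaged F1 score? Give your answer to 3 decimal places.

0.611

Per-class F1 score (2·TP/(2·TP+FP+FN)):
  A: TP=8, FP=3+2=5, FN=2+2=4 → 16/25 = 0.6400
  B: TP=8, FP=2+4=6, FN=3+3=6 → 16/28 = 0.5714
  C: TP=9, FP=2+3=5, FN=2+4=6 → 18/29 = 0.6207
Macro-F1 score = mean = (0.6400 + 0.5714 + 0.6207) / 3 = 0.611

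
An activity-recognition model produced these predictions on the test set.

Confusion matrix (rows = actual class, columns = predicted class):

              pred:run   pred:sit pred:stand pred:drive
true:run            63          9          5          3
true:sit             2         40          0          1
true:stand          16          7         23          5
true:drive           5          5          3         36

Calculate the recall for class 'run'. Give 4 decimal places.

0.7875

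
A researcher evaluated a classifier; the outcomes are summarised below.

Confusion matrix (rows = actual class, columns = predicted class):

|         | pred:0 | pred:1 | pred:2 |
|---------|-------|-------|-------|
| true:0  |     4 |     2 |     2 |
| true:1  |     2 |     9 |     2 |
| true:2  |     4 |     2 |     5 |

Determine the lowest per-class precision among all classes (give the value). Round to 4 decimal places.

0.4000

Per-class precision (TP/(TP+FP)):
  0: TP=4, FP=2+4=6 → 4/10 = 0.40000
  1: TP=9, FP=2+2=4 → 9/13 = 0.69231
  2: TP=5, FP=2+2=4 → 5/9 = 0.55556
Lowest is class '0' with precision = 0.4000.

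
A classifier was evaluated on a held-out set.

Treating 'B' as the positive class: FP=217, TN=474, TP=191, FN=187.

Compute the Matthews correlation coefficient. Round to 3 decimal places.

MCC = (TP·TN − FP·FN) / √((TP+FP)(TP+FN)(TN+FP)(TN+FN))
Numerator = 191·474 − 217·187 = 49955
Denominator = √(408·378·691·661) = √70441966224 = 265409.0545
MCC = 49955 / 265409.0545 = 0.188

0.188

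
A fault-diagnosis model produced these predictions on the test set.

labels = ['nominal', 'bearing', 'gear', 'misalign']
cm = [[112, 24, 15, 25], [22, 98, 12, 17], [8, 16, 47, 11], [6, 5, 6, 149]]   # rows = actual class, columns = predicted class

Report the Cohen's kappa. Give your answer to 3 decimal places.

0.603

Observed agreement pₒ = trace/N = 406/573 = 0.7086
Expected agreement pₑ = Σ (rowᵢ·colᵢ)/N² = (176·148 + 149·143 + 82·80 + 166·202)/573² = 0.2663
κ = (pₒ − pₑ)/(1 − pₑ) = (0.7086 − 0.2663)/(1 − 0.2663) = 0.603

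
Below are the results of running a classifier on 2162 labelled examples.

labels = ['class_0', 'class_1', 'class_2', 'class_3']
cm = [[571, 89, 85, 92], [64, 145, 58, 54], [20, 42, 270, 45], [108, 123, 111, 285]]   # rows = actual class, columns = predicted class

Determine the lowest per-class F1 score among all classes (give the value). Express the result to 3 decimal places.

0.403

Per-class F1 score (2·TP/(2·TP+FP+FN)):
  class_0: TP=571, FP=64+20+108=192, FN=89+85+92=266 → 1142/1600 = 0.7138
  class_1: TP=145, FP=89+42+123=254, FN=64+58+54=176 → 290/720 = 0.4028
  class_2: TP=270, FP=85+58+111=254, FN=20+42+45=107 → 540/901 = 0.5993
  class_3: TP=285, FP=92+54+45=191, FN=108+123+111=342 → 570/1103 = 0.5168
Lowest is class 'class_1' with F1 score = 0.403.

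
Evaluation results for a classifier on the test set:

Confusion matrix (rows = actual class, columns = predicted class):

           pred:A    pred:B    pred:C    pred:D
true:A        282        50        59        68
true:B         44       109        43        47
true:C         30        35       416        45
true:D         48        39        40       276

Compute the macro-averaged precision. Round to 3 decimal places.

Per-class precision (TP/(TP+FP)):
  A: TP=282, FP=44+30+48=122 → 282/404 = 0.6980
  B: TP=109, FP=50+35+39=124 → 109/233 = 0.4678
  C: TP=416, FP=59+43+40=142 → 416/558 = 0.7455
  D: TP=276, FP=68+47+45=160 → 276/436 = 0.6330
Macro-precision = mean = (0.6980 + 0.4678 + 0.7455 + 0.6330) / 4 = 0.636

0.636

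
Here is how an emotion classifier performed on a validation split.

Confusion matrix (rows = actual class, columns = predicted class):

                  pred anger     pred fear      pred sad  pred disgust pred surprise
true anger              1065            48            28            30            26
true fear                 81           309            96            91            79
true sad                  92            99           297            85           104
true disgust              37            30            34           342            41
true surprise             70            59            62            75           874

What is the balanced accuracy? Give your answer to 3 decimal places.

0.655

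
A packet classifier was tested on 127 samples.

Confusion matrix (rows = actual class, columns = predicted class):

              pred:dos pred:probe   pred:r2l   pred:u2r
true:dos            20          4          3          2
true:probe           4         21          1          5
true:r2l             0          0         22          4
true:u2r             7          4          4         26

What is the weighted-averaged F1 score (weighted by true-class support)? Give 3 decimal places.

0.699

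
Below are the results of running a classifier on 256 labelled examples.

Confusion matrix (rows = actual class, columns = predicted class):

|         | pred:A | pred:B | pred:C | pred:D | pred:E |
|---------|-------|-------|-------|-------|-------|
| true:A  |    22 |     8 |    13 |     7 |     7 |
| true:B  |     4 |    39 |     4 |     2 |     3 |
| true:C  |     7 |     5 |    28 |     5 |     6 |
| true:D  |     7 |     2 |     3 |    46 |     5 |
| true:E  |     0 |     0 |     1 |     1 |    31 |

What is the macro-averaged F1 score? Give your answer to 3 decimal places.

Per-class F1 score (2·TP/(2·TP+FP+FN)):
  A: TP=22, FP=4+7+7+0=18, FN=8+13+7+7=35 → 44/97 = 0.4536
  B: TP=39, FP=8+5+2+0=15, FN=4+4+2+3=13 → 78/106 = 0.7358
  C: TP=28, FP=13+4+3+1=21, FN=7+5+5+6=23 → 56/100 = 0.5600
  D: TP=46, FP=7+2+5+1=15, FN=7+2+3+5=17 → 92/124 = 0.7419
  E: TP=31, FP=7+3+6+5=21, FN=0+0+1+1=2 → 62/85 = 0.7294
Macro-F1 score = mean = (0.4536 + 0.7358 + 0.5600 + 0.7419 + 0.7294) / 5 = 0.644

0.644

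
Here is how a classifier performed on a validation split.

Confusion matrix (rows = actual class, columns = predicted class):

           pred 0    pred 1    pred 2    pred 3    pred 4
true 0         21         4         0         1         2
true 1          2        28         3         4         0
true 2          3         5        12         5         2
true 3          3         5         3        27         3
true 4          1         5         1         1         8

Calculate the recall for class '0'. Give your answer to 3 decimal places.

recall = TP/(TP+FN).
0: TP=21, FN=4+0+1+2=7 → 21/28 = 0.7500

0.750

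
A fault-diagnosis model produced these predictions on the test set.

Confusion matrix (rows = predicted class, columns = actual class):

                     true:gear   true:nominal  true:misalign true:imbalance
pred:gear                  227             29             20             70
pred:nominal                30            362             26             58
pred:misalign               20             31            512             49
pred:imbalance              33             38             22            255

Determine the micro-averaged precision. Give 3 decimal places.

0.761

Micro-averaging pools counts across classes: ΣTP=1356, ΣFP=426, ΣFN=426.
Micro-precision = TP/(TP+FP) on pooled counts = 0.761 (equals overall accuracy in single-label multiclass).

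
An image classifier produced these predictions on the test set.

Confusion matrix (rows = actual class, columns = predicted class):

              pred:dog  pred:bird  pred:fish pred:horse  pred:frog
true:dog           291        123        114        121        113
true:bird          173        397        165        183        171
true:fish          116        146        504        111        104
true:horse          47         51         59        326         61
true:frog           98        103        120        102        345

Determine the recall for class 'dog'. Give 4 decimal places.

Take TP from the diagonal, FP from the rest of the 'dog' prediction marginal, FN from the rest of the 'dog' actual marginal.
recall = TP/(TP+FN).
dog: TP=291, FN=123+114+121+113=471 → 291/762 = 0.38189

0.3819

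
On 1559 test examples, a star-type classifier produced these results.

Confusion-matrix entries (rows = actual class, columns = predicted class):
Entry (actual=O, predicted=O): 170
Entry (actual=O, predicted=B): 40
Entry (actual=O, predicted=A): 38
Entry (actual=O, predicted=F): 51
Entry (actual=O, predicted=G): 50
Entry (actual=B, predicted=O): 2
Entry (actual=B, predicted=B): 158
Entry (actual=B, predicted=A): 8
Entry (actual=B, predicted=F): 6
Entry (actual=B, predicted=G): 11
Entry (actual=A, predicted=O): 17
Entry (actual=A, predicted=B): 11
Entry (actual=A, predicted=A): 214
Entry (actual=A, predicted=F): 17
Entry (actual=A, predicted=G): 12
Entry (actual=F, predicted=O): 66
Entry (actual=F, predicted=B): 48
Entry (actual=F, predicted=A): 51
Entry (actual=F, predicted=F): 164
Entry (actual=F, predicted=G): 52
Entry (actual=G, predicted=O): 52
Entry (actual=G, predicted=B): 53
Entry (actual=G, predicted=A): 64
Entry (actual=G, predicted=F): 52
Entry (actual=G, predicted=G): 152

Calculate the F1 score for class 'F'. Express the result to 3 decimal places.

0.489

F1 score = 2·TP/(2·TP+FP+FN).
F: TP=164, FP=51+6+17+52=126, FN=66+48+51+52=217 → 328/671 = 0.4888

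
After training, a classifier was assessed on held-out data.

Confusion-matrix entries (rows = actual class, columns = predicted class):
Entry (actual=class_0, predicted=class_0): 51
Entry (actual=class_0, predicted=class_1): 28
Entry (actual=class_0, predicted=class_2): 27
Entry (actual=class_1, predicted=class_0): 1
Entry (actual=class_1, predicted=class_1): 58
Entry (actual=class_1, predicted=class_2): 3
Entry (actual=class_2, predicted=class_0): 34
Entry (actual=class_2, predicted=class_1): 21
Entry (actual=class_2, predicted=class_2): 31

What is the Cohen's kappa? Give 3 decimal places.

Observed agreement pₒ = trace/N = 140/254 = 0.5512
Expected agreement pₑ = Σ (rowᵢ·colᵢ)/N² = (106·86 + 62·107 + 86·61)/254² = 0.3254
κ = (pₒ − pₑ)/(1 − pₑ) = (0.5512 − 0.3254)/(1 − 0.3254) = 0.335

0.335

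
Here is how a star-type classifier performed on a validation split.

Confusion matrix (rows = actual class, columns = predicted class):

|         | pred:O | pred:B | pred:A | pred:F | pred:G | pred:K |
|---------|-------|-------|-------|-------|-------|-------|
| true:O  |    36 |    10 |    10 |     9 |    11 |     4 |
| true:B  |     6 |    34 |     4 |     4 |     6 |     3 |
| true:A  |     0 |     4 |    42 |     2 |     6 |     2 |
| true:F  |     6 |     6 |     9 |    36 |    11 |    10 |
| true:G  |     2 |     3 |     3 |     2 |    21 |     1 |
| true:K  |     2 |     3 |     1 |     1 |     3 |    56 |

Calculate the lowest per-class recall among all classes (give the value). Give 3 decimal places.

Per-class recall (TP/(TP+FN)):
  O: TP=36, FN=10+10+9+11+4=44 → 36/80 = 0.4500
  B: TP=34, FN=6+4+4+6+3=23 → 34/57 = 0.5965
  A: TP=42, FN=0+4+2+6+2=14 → 42/56 = 0.7500
  F: TP=36, FN=6+6+9+11+10=42 → 36/78 = 0.4615
  G: TP=21, FN=2+3+3+2+1=11 → 21/32 = 0.6563
  K: TP=56, FN=2+3+1+1+3=10 → 56/66 = 0.8485
Lowest is class 'O' with recall = 0.450.

0.450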